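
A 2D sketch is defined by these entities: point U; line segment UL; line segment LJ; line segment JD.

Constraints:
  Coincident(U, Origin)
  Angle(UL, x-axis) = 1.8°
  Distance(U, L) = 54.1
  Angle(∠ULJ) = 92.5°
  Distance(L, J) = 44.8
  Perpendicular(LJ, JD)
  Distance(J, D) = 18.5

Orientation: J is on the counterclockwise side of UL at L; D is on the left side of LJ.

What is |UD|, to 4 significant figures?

59.06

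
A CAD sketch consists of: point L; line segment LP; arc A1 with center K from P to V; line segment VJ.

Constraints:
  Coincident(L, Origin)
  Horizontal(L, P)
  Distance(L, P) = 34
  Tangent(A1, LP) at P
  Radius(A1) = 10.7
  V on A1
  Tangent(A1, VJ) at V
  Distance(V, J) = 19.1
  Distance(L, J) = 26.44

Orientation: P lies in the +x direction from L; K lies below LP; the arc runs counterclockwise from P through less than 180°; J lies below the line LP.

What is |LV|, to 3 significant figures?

25.3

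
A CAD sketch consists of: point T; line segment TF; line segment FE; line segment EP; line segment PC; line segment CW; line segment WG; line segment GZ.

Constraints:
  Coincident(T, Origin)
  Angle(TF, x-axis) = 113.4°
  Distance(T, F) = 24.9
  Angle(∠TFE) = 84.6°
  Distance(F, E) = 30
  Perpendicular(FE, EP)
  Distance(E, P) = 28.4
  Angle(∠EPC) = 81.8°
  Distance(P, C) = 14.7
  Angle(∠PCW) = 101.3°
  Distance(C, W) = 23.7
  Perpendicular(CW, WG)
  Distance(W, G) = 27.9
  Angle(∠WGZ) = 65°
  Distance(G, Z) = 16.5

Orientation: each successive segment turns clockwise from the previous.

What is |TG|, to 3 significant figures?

46.2

T is at the origin; TF runs at 113.4° with length 24.9, so F = (-9.89, 22.9). ∠TFE = 84.6° gives FE at 18.0° from the x-axis; with |FE| = 30.0, E = (18.6, 32.1). The perpendicularity gives EP at right angles to FE, so EP runs at -72.0°; with |EP| = 28.4, P = (27.4, 5.11). ∠EPC = 81.8° gives PC at -170° from the x-axis; with |PC| = 14.7, C = (12.9, 2.61). ∠PCW = 101.3° gives CW at 111° from the x-axis; with |CW| = 23.7, W = (4.40, 24.7). CW is perpendicular to WG, so WG runs at 21.1°; with |WG| = 27.9, G = (30.4, 34.8). Then |TG| = |G − T| = 46.2.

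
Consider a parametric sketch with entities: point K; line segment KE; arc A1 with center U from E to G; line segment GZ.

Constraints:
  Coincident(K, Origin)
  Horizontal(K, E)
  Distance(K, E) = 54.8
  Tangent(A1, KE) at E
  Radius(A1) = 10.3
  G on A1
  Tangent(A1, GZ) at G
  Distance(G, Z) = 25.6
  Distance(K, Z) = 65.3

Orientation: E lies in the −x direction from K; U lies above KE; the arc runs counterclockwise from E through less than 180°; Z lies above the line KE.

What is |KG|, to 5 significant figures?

47.044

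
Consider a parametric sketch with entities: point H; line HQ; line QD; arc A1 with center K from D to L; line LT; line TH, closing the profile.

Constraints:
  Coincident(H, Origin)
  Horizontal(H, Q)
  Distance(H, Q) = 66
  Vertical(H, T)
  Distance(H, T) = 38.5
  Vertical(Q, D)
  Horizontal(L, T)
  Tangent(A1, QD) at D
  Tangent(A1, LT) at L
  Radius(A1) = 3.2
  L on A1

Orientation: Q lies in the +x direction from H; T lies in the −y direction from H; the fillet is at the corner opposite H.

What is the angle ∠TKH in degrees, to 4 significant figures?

32.26°

HT is vertical with |HT| = 38.5 and T on the −y side, so T = (0.000, -38.50). The virtual corner opposite H is at (66.00, -38.50). The tangent condition forces KD to be normal to QD and the tangent condition forces KL to be normal to LT, with radius 3.2, so the center K sits 3.2 in from both sides at K = (62.80, -35.30). Then cos ∠TKH = KT·KH / (|KT||KH|), giving 32.26°.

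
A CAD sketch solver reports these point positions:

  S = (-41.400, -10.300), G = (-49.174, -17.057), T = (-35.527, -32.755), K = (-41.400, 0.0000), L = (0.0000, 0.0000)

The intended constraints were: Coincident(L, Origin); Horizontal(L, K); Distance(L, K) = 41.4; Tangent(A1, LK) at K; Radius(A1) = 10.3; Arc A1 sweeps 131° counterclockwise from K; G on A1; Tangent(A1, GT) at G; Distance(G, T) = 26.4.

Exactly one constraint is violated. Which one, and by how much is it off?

Distance(G, T) = 26.4 — off by 5.60.

L = (0.00, 0.00) ✓; L.y = 0.00, K.y = 0.00 ✓; |LK| = 41.40 ✓; ∠(SK, KL) = 90.00° ✓; |SK| = 10.30 ✓; bearing(S→G) − bearing(S→K) = 131.0° ✓; |SG| = 10.30 ✓; ∠(SG, GT) = 89.99° ✓; |GT| = 20.80 ✗.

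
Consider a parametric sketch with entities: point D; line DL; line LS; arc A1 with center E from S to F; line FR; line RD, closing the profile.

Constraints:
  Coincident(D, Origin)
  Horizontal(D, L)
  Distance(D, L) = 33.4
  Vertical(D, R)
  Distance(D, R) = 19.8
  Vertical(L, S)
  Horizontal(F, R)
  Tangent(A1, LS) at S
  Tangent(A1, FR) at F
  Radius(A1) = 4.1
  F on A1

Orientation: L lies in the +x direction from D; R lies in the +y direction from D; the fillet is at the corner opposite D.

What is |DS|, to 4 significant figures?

36.91

The virtual corner opposite D is at (33.40, 19.80). A1 meets LS tangentially, so ES is at right angles to LS and the tangent condition forces EF to be normal to FR, with radius 4.1, so the center E sits 4.1 in from both sides at E = (29.30, 15.70). That places the tangent points at S = (33.40, 15.70) on LS and F = (29.30, 19.80) on FR. Then |DS| = |S − D| = 36.91.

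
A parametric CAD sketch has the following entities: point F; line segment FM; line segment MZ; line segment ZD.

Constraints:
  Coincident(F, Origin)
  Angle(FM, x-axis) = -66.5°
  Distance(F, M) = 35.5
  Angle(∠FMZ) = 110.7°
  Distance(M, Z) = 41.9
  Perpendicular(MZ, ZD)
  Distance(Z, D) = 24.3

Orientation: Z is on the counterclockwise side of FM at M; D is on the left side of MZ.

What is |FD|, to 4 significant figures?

55.17

∠FMZ = 110.7°, so MZ runs at -66.5° + (180° − 110.7°) = 2.800° from the x-axis; with |MZ| = 41.9, Z = M + 41.9·(cos 2.800°, sin 2.800°) = (56.01, -30.51). MZ is perpendicular to ZD; with |ZD| = 24.3 on the left of MZ, D = Z + 24.3·(-0.04885, 0.9988) = (54.82, -6.238). Then |FD| = |D − F| = 55.17.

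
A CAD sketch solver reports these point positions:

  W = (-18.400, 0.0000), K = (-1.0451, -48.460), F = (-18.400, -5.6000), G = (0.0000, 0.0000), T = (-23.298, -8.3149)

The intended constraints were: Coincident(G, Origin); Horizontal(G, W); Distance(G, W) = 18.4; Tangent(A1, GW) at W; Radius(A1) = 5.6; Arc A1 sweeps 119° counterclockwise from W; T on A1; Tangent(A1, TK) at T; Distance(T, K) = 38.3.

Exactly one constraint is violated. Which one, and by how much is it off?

Distance(T, K) = 38.3 — off by 7.60.

G = (0.00, 0.00) ✓; G.y = 0.00, W.y = 0.00 ✓; |GW| = 18.40 ✓; ∠(FW, WG) = 90.00° ✓; |FW| = 5.600 ✓; bearing(F→T) − bearing(F→W) = 119.0° ✓; |FT| = 5.600 ✓; ∠(FT, TK) = 90.00° ✓; |TK| = 45.90 ✗.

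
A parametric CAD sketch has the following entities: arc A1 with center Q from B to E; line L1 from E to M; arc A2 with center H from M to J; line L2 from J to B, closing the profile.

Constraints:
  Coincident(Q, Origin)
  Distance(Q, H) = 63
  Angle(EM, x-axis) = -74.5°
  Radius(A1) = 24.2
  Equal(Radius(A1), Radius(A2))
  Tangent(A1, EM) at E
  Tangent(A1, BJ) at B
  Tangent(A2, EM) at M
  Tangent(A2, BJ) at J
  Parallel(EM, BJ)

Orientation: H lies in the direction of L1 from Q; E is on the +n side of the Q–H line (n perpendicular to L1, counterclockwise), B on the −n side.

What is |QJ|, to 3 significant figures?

67.5

Tangency of A1 to both parallel lines with radius 24.2 puts E and B at Q ± 24.2·n: E = (23.3, 6.47), B = (-23.3, -6.47). Equal radii place M and J the same way about H: M = H + 24.2·n = (40.2, -54.2), J = H − 24.2·n = (-6.48, -67.2). Then |QJ| = |J − Q| = 67.5.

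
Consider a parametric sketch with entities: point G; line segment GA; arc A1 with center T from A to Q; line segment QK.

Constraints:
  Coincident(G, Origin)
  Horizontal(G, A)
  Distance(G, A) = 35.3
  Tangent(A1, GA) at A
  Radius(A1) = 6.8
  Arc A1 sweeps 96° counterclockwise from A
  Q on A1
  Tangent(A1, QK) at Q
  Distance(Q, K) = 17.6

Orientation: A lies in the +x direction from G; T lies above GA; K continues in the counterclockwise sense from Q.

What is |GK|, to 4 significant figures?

47.37

G is at the origin; GA is horizontal with |GA| = 35.3 and A on the +x side, so A = (35.30, 0.000). Since A1 is tangent to GA there, TA ⟂ GA, so T = A + (0, 6.8) = (35.30, 6.800). On A1, A sits at bearing -90° from T; a 96° counterclockwise sweep puts Q at bearing 6°, so Q = T + 6.8·(cos 6°, sin 6°) = (42.06, 7.511). Since A1 is tangent to QK there, TQ ⟂ QK, so QK runs along (−sin 6°, cos 6°); with |QK| = 17.6, K = (40.22, 25.01). Then |GK| = |K − G| = 47.37.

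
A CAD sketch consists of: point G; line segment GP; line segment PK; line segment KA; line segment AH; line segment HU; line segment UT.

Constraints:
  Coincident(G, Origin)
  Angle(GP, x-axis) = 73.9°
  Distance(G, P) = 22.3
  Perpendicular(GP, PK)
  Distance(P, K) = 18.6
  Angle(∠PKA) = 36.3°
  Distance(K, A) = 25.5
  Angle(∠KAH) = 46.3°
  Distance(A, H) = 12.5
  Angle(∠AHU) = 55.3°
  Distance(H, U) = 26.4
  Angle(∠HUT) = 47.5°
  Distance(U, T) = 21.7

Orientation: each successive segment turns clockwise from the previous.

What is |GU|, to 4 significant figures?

19.34

∠KAH = 46.3° gives AH at 66.50° from the x-axis; with |AH| = 12.5, H = (5.107, 18.93). ∠AHU = 55.3° gives HU at -58.20° from the x-axis; with |HU| = 26.4, U = (19.02, -3.512). Then |GU| = |U − G| = 19.34.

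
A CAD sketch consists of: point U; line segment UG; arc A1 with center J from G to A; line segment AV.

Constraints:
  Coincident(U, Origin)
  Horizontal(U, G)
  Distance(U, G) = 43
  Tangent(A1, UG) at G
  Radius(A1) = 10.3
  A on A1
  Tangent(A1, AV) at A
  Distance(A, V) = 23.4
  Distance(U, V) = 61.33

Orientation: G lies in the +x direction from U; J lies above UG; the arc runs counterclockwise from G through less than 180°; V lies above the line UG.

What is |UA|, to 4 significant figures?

54.46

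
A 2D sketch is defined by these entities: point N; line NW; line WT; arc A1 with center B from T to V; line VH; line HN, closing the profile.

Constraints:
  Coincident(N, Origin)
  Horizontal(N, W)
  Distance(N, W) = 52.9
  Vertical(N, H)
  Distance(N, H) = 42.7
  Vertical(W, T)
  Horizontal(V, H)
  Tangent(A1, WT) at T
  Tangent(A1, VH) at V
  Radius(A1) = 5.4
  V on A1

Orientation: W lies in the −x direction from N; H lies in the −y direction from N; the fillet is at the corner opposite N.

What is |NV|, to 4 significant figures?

63.87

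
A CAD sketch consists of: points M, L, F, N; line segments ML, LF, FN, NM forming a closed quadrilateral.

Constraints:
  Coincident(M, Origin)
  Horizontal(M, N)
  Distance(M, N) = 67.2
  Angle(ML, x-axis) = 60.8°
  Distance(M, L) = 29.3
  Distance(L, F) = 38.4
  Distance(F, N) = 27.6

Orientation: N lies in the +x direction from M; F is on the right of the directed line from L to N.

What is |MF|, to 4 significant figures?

39.90

M is at the origin; M and N share the same y with |MN| = 67.2 and N in +x, so N = (67.2, 0). ML runs at 60.8° with |ML| = 29.3, so L = (14.29, 25.58). F is determined by |LF| = 38.4 and |FN| = 27.6 together: it lies at the intersection of circle(L, 38.4) and circle(N, 27.6). With |LN| = 58.76, the foot of the radical line on LN is 35.45 from L and the perpendicular offset is √(38.4² − 35.45²) = 14.77. Taking the right-of-LN solution: F = (39.78, -3.147).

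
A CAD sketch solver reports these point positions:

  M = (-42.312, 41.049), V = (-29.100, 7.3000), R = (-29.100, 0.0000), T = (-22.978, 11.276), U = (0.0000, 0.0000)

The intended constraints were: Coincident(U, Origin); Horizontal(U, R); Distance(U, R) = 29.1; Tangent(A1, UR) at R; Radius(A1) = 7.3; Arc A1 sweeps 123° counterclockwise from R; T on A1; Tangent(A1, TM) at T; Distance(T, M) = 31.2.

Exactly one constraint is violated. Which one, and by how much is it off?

Distance(T, M) = 31.2 — off by 4.30.

U = (0.00, 0.00) ✓; U.y = 0.00, R.y = 0.00 ✓; |UR| = 29.10 ✓; ∠(VR, RU) = 90.00° ✓; |VR| = 7.300 ✓; bearing(V→T) − bearing(V→R) = 123.0° ✓; |VT| = 7.300 ✓; ∠(VT, TM) = 90.00° ✓; |TM| = 35.50 ✗.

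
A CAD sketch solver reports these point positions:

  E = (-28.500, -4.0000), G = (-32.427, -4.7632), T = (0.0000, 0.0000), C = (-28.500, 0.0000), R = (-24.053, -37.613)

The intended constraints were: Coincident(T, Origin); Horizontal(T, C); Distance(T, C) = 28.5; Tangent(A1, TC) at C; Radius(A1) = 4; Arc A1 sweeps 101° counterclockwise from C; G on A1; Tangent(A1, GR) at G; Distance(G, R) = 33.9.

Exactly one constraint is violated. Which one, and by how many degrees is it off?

Tangent(A1, GR) at G — off by 3.30°.

T = (0.00, 0.00) ✓; T.y = 0.00, C.y = 0.00 ✓; |TC| = 28.50 ✓; ∠(EC, CT) = 90.00° ✓; |EC| = 4.000 ✓; bearing(E→G) − bearing(E→C) = 101.0° ✓; |EG| = 4.000 ✓; ∠(EG, GR) = 86.70° ✗; |GR| = 33.90 ✓.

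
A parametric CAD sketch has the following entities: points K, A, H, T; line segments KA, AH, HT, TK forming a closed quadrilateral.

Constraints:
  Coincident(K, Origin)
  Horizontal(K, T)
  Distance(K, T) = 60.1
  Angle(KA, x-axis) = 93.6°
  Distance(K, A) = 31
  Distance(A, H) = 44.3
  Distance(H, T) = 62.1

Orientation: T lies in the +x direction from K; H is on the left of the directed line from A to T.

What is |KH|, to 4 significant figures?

66.05

Checks: K.y = 0.00, T.y = 0.00 ✓; |AH| = 44.30 ✓; |HT| = 62.10 ✓.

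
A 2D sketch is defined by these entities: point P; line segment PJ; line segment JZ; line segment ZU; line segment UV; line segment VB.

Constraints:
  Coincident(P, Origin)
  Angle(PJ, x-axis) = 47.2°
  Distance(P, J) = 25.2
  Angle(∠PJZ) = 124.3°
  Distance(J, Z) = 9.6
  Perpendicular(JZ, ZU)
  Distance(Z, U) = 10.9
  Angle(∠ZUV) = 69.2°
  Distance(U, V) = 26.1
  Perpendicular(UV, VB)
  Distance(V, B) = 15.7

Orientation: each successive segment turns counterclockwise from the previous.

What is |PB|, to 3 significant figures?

34.2

P is at the origin; PJ runs at 47.2° with length 25.2, so J = (17.1, 18.5). ∠PJZ = 124.3° gives JZ at 103° from the x-axis; with |JZ| = 9.6, Z = (15.0, 27.8). JZ is perpendicular to ZU, so ZU runs at -167°; with |ZU| = 10.9, U = (4.35, 25.4). ∠ZUV = 69.2° gives UV at -56.3° from the x-axis; with |UV| = 26.1, V = (18.8, 3.70). UV ⟂ VB, so VB runs at 33.7°; with |VB| = 15.7, B = (31.9, 12.4). Then |PB| = |B − P| = 34.2.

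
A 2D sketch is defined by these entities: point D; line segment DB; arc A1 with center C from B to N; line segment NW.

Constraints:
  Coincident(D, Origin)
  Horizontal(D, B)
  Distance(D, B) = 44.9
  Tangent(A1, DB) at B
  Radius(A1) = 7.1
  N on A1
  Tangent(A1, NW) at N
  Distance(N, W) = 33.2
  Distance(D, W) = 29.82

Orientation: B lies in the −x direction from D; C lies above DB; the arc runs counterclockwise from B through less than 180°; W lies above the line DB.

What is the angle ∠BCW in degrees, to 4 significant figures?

122.0°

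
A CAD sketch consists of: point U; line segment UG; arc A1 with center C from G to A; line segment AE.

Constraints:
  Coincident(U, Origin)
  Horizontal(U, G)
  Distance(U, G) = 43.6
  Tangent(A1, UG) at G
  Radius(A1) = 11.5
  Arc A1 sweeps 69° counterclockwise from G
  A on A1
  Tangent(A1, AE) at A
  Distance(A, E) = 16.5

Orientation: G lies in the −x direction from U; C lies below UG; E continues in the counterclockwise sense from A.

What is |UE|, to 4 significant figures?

64.41

U is at the origin; U and G share the same y with |UG| = 43.6 and G on the −x side, so G = (-43.60, 0.000). Since A1 is tangent to UG there, CG ⟂ UG, so C = G + (0, -11.5) = (-43.60, -11.50). On A1, G sits at bearing 90° from C; a 69° counterclockwise sweep puts A at bearing 159°, so A = C + 11.5·(cos 159°, sin 159°) = (-54.34, -7.379). Since A1 is tangent to AE there, CA ⟂ AE, so AE runs along (−sin 159°, cos 159°); with |AE| = 16.5, E = (-60.25, -22.78). Then |UE| = |E − U| = 64.41.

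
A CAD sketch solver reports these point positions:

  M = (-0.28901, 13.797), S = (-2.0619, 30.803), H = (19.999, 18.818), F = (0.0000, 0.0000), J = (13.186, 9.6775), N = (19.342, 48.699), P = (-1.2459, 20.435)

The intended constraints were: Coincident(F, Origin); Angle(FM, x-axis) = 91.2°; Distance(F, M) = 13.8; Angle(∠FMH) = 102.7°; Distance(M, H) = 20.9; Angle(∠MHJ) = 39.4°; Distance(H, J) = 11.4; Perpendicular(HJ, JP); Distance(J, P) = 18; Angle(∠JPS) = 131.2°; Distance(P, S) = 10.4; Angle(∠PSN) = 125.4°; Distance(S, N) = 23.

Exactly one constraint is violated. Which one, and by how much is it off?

Distance(S, N) = 23 — off by 4.90.

F = (0.00, 0.00) ✓; FM at 91.20° ✓; |FM| = 13.80 ✓; ∠FMH = 102.7° ✓; |MH| = 20.90 ✓; ∠MHJ = 39.40° ✓; |HJ| = 11.40 ✓; ∠(HJ, JP) = 90.00° ✓; |JP| = 18.00 ✓; ∠JPS = 131.2° ✓; |PS| = 10.40 ✓; ∠PSN = 125.4° ✓; |SN| = 27.90 ✗.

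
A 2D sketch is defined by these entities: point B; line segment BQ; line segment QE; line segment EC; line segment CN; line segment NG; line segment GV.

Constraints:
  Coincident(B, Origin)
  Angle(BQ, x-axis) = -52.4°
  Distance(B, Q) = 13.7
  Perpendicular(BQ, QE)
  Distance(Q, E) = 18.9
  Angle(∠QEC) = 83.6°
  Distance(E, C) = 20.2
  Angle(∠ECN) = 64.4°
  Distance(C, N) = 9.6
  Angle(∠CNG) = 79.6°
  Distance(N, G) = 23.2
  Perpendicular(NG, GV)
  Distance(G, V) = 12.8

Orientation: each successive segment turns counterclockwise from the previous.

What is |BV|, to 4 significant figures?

34.37

∠CNG = 79.6° gives NG at -10.00° from the x-axis; with |NG| = 23.2, G = (28.80, 2.181). NG ⟂ GV, so GV runs at 80.00°; with |GV| = 12.8, V = (31.03, 14.79). Then |BV| = |V − B| = 34.37.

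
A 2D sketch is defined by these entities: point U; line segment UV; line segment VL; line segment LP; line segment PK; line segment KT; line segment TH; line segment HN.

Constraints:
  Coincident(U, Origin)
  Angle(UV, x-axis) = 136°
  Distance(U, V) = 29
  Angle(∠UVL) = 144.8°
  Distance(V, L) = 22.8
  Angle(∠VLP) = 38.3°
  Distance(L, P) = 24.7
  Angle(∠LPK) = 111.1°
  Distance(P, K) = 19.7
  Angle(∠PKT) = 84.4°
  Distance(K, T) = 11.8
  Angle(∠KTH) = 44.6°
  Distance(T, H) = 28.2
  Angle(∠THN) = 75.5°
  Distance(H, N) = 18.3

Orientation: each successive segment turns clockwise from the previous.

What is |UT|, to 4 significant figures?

27.07

U is at the origin; UV runs at 136.0° with length 29.0, so V = (-20.86, 20.15). ∠UVL = 144.8° gives VL at 100.8° from the x-axis; with |VL| = 22.8, L = (-25.13, 42.54). ∠VLP = 38.3° gives LP at -40.90° from the x-axis; with |LP| = 24.7, P = (-6.464, 26.37). ∠LPK = 111.1° gives PK at -109.8° from the x-axis; with |PK| = 19.7, K = (-13.14, 7.834). ∠PKT = 84.4° gives KT at 154.6° from the x-axis; with |KT| = 11.8, T = (-23.80, 12.90). Then |UT| = |T − U| = 27.07.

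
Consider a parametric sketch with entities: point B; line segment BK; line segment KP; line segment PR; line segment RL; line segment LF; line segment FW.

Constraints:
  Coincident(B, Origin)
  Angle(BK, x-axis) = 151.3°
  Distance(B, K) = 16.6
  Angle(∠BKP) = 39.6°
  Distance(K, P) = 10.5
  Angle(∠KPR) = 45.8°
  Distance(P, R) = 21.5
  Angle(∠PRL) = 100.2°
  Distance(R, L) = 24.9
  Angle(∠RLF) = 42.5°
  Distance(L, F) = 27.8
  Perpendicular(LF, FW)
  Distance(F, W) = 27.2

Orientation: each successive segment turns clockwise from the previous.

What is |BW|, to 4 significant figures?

15.12

B is at the origin; BK runs at 151.3° with length 16.6, so K = (-14.56, 7.972). ∠BKP = 39.6° gives KP at 10.90° from the x-axis; with |KP| = 10.5, P = (-4.250, 9.957). ∠KPR = 45.8° gives PR at -123.3° from the x-axis; with |PR| = 21.5, R = (-16.05, -8.013). ∠PRL = 100.2° gives RL at 156.9° from the x-axis; with |RL| = 24.9, L = (-38.96, 1.757). ∠RLF = 42.5° gives LF at 19.40° from the x-axis; with |LF| = 27.8, F = (-12.74, 10.99). LF ⟂ FW, so FW runs at -70.60°; with |FW| = 27.2, W = (-3.701, -14.67). Then |BW| = |W − B| = 15.12.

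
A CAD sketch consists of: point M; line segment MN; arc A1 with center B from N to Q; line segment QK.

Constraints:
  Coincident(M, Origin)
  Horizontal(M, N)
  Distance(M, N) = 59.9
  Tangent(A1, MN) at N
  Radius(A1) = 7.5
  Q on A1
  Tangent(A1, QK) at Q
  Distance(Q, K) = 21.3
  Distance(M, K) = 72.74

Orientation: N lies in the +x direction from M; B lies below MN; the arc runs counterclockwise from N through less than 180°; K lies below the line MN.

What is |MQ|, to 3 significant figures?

55.2

Checks: |BQ| = 7.500 ✓; ∠(BQ, QK) = 90.00° ✓; |QK| = 21.30 ✓; |MK| = 72.74 ✓.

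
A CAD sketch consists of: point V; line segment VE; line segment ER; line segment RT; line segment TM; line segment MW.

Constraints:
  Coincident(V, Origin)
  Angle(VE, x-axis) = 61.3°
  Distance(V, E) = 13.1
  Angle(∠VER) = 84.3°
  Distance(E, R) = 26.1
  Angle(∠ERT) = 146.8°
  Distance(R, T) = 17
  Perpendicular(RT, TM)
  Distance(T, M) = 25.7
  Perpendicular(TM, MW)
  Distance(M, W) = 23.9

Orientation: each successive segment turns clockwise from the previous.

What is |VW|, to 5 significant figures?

6.8220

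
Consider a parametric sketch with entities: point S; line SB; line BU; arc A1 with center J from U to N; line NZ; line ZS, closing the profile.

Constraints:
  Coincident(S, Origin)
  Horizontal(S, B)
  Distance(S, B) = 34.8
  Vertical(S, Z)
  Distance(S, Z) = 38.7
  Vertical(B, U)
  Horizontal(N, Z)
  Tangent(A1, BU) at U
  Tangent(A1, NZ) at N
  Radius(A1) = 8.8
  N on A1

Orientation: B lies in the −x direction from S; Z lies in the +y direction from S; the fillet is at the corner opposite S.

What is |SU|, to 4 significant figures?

45.88

The virtual corner opposite S is at (-34.80, 38.70). Since A1 is tangent to BU there, JU ⟂ BU and since A1 is tangent to NZ there, JN ⟂ NZ, with radius 8.8, so the center J sits 8.8 in from both sides at J = (-26.00, 29.90). That places the tangent points at U = (-34.80, 29.90) on BU and N = (-26.00, 38.70) on NZ. Then |SU| = |U − S| = 45.88.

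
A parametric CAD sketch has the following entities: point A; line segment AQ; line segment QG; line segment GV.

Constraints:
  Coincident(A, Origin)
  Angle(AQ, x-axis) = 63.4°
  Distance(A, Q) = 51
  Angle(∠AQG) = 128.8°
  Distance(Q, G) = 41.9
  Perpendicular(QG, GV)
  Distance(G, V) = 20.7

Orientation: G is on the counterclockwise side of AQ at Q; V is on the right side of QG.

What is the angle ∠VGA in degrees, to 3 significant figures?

118°

∠AQG = 128.8°, so QG runs at 63.4° + (180° − 128.8°) = 115° from the x-axis; with |QG| = 41.9, G = Q + 41.9·(cos 115°, sin 115°) = (5.39, 83.7). QG is perpendicular to GV; with |GV| = 20.7 on the right of QG, V = G + 20.7·(0.909, 0.416) = (24.2, 92.3). Then cos ∠VGA = GV·GA / (|GV||GA|), giving 118°.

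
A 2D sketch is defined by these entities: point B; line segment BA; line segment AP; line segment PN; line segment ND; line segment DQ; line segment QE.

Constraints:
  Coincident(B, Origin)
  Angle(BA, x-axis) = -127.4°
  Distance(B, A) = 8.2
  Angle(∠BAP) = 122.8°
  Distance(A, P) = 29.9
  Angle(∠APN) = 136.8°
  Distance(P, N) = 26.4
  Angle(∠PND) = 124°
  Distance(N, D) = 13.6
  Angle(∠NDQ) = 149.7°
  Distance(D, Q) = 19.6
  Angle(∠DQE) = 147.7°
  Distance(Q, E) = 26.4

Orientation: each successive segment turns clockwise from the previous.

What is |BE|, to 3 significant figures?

49.9

∠NDQ = 149.7° gives DQ at 45.9° from the x-axis; with |DQ| = 19.6, Q = (-35.6, 42.7). ∠DQE = 147.7° gives QE at 13.6° from the x-axis; with |QE| = 26.4, E = (-9.97, 48.9). Then |BE| = |E − B| = 49.9.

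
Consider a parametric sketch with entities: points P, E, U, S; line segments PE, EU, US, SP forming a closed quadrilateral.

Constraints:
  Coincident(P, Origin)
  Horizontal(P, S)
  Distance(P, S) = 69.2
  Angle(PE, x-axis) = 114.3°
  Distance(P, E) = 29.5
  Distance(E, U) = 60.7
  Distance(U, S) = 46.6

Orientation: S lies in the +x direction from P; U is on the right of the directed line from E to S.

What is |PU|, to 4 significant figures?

33.28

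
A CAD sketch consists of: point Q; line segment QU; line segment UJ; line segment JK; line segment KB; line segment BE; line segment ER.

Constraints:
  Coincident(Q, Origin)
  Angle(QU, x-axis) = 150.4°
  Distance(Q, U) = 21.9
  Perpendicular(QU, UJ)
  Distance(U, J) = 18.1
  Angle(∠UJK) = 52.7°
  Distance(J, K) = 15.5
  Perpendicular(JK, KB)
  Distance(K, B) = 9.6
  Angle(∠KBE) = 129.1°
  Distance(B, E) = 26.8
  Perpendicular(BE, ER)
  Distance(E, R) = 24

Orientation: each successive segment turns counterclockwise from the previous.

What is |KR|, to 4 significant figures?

36.79

∠KBE = 129.1° gives BE at 148.6° from the x-axis; with |BE| = 26.8, E = (-36.78, 20.63). BE is perpendicular to ER, so ER runs at -121.4°; with |ER| = 24.0, R = (-49.29, 0.1475). Then |KR| = |R − K| = 36.79.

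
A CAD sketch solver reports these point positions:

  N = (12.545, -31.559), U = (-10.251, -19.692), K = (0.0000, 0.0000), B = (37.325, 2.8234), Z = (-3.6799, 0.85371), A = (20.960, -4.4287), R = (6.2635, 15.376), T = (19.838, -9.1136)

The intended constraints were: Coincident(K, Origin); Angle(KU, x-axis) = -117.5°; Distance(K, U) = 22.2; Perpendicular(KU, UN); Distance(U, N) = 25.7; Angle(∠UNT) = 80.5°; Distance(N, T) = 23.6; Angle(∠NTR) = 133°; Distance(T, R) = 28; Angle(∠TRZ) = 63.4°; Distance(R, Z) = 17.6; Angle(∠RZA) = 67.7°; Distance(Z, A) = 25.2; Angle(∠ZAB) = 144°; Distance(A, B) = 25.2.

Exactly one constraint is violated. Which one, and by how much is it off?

Distance(A, B) = 25.2 — off by 7.30.

K = (0.00, 0.00) ✓; KU at -117.5° ✓; |KU| = 22.20 ✓; ∠(KU, UN) = 90.00° ✓; |UN| = 25.70 ✓; ∠UNT = 80.50° ✓; |NT| = 23.60 ✓; ∠NTR = 133.0° ✓; |TR| = 28.00 ✓; ∠TRZ = 63.40° ✓; |RZ| = 17.60 ✓; ∠RZA = 67.70° ✓; |ZA| = 25.20 ✓; ∠ZAB = 144.0° ✓; |AB| = 17.90 ✗.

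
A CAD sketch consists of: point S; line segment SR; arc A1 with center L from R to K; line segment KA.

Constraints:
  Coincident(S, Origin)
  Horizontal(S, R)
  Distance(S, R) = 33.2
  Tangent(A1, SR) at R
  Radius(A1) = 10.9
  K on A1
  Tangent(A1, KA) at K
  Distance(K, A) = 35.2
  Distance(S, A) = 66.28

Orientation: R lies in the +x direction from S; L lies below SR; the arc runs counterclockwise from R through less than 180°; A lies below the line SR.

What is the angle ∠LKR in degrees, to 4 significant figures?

23.09°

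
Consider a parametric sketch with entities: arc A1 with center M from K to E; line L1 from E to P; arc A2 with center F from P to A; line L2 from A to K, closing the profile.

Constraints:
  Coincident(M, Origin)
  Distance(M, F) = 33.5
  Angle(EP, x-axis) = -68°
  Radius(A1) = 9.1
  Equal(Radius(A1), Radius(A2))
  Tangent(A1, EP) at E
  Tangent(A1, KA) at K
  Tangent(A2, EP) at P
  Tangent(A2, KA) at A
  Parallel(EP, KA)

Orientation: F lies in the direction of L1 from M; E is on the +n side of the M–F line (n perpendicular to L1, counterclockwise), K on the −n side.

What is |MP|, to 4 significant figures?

34.71

Tangency of A1 to both parallel lines with radius 9.1 puts E and K at M ± 9.1·n: E = (8.437, 3.409), K = (-8.437, -3.409). Equal radii place P and A the same way about F: P = F + 9.1·n = (20.99, -27.65), A = F − 9.1·n = (4.112, -34.47). Then |MP| = |P − M| = 34.71.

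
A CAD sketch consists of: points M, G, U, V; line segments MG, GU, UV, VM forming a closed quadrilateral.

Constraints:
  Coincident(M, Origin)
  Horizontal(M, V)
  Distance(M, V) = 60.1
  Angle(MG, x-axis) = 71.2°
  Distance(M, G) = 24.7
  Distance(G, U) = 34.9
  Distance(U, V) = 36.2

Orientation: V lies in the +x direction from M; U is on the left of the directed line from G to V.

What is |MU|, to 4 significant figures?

52.35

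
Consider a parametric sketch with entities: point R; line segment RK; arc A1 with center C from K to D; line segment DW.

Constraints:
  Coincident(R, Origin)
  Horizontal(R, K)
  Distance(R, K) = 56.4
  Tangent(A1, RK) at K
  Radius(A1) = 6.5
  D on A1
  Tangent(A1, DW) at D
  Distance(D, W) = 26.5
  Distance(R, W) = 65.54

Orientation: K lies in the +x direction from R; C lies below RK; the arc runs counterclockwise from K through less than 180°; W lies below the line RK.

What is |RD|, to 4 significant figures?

50.71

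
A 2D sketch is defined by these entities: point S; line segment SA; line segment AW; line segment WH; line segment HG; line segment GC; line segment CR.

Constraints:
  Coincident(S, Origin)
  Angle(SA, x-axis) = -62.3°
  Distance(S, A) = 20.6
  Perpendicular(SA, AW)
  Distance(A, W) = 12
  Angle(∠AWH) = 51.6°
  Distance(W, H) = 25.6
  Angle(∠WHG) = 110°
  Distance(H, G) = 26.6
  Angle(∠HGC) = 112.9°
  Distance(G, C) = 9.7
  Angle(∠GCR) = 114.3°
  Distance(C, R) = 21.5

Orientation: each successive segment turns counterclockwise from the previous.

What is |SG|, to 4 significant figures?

30.48

S is at the origin; SA runs at -62.3° with length 20.6, so A = (9.576, -18.24). The perpendicularity gives AW at right angles to SA, so AW runs at 27.70°; with |AW| = 12.0, W = (20.20, -12.66). ∠AWH = 51.6° gives WH at 156.1° from the x-axis; with |WH| = 25.6, H = (-3.204, -2.289). ∠WHG = 110.0° gives HG at -133.9° from the x-axis; with |HG| = 26.6, G = (-21.65, -21.46). Then |SG| = |G − S| = 30.48.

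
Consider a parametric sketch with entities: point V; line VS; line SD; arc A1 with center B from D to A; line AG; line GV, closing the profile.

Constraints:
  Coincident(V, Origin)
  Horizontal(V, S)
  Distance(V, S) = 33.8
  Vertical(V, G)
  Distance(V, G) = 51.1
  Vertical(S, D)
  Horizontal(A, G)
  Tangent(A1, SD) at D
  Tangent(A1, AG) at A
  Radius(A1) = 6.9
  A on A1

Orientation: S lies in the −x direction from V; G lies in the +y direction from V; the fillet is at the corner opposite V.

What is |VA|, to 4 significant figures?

57.75

The virtual corner opposite V is at (-33.80, 51.10). The tangent condition forces BD to be normal to SD and since A1 is tangent to AG there, BA ⟂ AG, with radius 6.9, so the center B sits 6.9 in from both sides at B = (-26.90, 44.20). That places the tangent points at D = (-33.80, 44.20) on SD and A = (-26.90, 51.10) on AG. Then |VA| = |A − V| = 57.75.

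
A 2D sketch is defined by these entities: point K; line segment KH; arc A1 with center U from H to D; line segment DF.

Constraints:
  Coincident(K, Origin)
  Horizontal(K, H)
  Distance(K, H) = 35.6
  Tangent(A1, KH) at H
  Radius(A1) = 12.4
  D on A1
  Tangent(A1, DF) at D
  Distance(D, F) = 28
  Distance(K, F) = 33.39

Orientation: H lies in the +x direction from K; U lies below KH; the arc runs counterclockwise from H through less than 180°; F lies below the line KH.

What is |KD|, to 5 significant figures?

25.510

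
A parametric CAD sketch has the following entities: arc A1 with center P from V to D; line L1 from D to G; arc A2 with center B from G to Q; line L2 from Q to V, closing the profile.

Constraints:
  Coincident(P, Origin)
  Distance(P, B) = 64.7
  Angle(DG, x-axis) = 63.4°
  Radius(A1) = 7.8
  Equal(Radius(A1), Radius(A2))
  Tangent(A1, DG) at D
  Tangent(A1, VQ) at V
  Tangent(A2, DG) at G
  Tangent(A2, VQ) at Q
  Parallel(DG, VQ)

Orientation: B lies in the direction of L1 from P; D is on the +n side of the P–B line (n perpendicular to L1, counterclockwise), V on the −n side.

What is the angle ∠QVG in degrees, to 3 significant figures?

13.6°

The slot axis is L1's direction at 63.4°, so u = (cos 63.4°, sin 63.4°) = (0.448, 0.894) and n = (−sin 63.4°, cos 63.4°) = (-0.894, 0.448). P is at the origin and B lies 64.7 along u from P, so B = 64.7·u = (29.0, 57.9). Tangency of A1 to both parallel lines with radius 7.8 puts D and V at P ± 7.8·n: D = (-6.97, 3.49), V = (6.97, -3.49). Equal radii place G and Q the same way about B: G = B + 7.8·n = (22.0, 61.3), Q = B − 7.8·n = (35.9, 54.4). Then cos ∠QVG = VQ·VG / (|VQ||VG|), giving 13.6°.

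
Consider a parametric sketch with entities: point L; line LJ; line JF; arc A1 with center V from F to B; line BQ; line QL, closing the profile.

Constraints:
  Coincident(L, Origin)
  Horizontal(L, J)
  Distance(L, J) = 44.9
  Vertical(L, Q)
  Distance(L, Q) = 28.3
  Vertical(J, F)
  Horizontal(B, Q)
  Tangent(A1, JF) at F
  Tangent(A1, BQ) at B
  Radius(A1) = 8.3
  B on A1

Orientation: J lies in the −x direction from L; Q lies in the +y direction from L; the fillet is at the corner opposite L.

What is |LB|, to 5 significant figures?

46.265

The virtual corner opposite L is at (-44.900, 28.300). A1 meets JF tangentially, so VF is at right angles to JF and A1 meets BQ tangentially, so VB is at right angles to BQ, with radius 8.3, so the center V sits 8.3 in from both sides at V = (-36.600, 20.000). That places the tangent points at F = (-44.900, 20.000) on JF and B = (-36.600, 28.300) on BQ. Then |LB| = |B − L| = 46.265.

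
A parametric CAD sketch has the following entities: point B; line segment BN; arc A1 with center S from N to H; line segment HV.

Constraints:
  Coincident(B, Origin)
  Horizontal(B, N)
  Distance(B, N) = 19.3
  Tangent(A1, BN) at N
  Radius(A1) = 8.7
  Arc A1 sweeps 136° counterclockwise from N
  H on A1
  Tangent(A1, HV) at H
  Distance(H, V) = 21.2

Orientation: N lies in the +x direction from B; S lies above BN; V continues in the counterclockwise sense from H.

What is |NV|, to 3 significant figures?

31.1

B is at the origin; B and N share the same y with |BN| = 19.3 and N on the +x side, so N = (19.3, 0.00). Tangency of A1 to BN means the radius SN is perpendicular to BN, so S = N + (0, 8.7) = (19.3, 8.70). On A1, N sits at bearing -90° from S; a 136° counterclockwise sweep puts H at bearing 46°, so H = S + 8.7·(cos 46°, sin 46°) = (25.3, 15.0). The tangent condition forces SH to be normal to HV, so HV runs along (−sin 46°, cos 46°); with |HV| = 21.2, V = (10.1, 29.7). Then |NV| = |V − N| = 31.1.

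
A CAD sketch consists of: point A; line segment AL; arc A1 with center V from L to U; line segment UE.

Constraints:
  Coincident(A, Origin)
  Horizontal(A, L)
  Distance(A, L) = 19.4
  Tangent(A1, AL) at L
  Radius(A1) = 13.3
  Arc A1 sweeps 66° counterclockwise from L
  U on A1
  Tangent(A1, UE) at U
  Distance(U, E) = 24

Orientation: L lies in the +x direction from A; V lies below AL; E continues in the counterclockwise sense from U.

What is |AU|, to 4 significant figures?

10.72

A is at the origin; AL is horizontal with |AL| = 19.4 and L on the +x side, so L = (19.40, 0.000). Since A1 is tangent to AL there, VL ⟂ AL, so V = L + (0, -13.3) = (19.40, -13.30). On A1, L sits at bearing 90° from V; a 66° counterclockwise sweep puts U at bearing 156°, so U = V + 13.3·(cos 156°, sin 156°) = (7.250, -7.890). Then |AU| = |U − A| = 10.72.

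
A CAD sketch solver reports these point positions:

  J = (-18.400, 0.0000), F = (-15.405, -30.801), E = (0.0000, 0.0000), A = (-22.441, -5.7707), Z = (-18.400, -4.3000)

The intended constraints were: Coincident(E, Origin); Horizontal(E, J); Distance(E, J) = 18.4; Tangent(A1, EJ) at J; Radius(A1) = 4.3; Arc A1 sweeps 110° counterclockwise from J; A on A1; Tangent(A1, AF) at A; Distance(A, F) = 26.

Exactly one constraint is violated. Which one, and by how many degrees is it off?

Tangent(A1, AF) at A — off by 4.30°.

E = (0.00, 0.00) ✓; E.y = 0.00, J.y = 0.00 ✓; |EJ| = 18.40 ✓; ∠(ZJ, JE) = 90.00° ✓; |ZJ| = 4.300 ✓; bearing(Z→A) − bearing(Z→J) = 110.0° ✓; |ZA| = 4.300 ✓; ∠(ZA, AF) = 94.30° ✗; |AF| = 26.00 ✓.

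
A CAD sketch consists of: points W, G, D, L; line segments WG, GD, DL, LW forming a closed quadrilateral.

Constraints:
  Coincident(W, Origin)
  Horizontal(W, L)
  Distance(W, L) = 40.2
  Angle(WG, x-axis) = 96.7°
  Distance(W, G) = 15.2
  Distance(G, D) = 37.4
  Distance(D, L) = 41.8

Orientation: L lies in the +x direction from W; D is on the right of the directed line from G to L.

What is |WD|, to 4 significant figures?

22.23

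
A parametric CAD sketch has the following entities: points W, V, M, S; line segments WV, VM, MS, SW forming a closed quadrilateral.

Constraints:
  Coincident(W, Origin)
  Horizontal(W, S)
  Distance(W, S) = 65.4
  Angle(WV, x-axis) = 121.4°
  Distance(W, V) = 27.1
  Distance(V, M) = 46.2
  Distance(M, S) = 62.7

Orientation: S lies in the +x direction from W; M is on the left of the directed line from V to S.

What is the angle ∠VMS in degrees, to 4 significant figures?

97.86°

Checks: |VM| = 46.20 ✓; |MS| = 62.70 ✓.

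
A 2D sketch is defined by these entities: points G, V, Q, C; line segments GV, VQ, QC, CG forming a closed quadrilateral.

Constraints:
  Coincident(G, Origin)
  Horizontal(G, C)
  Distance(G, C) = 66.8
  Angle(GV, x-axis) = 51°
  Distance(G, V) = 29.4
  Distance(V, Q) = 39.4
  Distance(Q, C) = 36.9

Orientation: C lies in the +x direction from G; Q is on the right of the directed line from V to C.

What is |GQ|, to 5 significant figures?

35.480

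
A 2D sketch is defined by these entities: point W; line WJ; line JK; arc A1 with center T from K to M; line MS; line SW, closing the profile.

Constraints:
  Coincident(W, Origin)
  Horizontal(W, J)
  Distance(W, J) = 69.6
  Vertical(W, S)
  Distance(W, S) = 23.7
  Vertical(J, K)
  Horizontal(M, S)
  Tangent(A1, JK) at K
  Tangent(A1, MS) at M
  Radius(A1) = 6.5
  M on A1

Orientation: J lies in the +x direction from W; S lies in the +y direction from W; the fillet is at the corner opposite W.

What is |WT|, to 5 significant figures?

65.402

W is at the origin; W and J share the same y with |WJ| = 69.6 and J on the +x side, so J = (69.600, 0.0000). W and S share the same x with |WS| = 23.7 and S on the +y side, so S = (0.0000, 23.700). The virtual corner opposite W is at (69.600, 23.700). A1 meets JK tangentially, so TK is at right angles to JK and since A1 is tangent to MS there, TM ⟂ MS, with radius 6.5, so the center T sits 6.5 in from both sides at T = (63.100, 17.200). Then |WT| = |T − W| = 65.402.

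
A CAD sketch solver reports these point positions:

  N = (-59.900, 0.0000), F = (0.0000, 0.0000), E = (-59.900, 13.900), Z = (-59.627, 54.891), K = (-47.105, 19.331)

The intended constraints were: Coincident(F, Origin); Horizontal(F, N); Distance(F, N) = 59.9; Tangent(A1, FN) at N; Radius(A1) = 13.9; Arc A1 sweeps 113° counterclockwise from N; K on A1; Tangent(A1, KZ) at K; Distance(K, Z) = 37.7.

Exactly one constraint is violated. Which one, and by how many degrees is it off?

Tangent(A1, KZ) at K — off by 3.60°.

F = (0.00, 0.00) ✓; F.y = 0.00, N.y = 0.00 ✓; |FN| = 59.90 ✓; ∠(EN, NF) = 90.00° ✓; |EN| = 13.90 ✓; bearing(E→K) − bearing(E→N) = 113.0° ✓; |EK| = 13.90 ✓; ∠(EK, KZ) = 93.60° ✗; |KZ| = 37.70 ✓.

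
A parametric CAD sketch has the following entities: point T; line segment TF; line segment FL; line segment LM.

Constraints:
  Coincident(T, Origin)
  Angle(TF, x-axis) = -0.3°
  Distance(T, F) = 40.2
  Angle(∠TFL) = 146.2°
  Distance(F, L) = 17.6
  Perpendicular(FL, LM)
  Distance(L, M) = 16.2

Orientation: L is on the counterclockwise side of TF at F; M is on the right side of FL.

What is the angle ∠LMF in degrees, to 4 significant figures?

47.37°

∠TFL = 146.2°, so FL runs at -0.3° + (180° − 146.2°) = 33.50° from the x-axis; with |FL| = 17.6, L = F + 17.6·(cos 33.50°, sin 33.50°) = (54.88, 9.504). FL is perpendicular to LM; with |LM| = 16.2 on the right of FL, M = L + 16.2·(0.5519, -0.8339) = (63.82, -4.005). Then cos ∠LMF = ML·MF / (|ML||MF|), giving 47.37°.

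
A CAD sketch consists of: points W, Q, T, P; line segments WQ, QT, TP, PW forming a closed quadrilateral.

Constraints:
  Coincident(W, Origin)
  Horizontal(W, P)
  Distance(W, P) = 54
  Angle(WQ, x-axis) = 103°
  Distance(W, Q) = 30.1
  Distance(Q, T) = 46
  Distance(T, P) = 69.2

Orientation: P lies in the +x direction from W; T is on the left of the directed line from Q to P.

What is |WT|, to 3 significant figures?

67.5

W is at the origin; W and P share the same y with |WP| = 54.0 and P in +x, so P = (54.0, 0). WQ runs at 103.0° with |WQ| = 30.1, so Q = (-6.77, 29.3). T is determined by |QT| = 46.0 and |TP| = 69.2 together: it lies at the intersection of circle(Q, 46.0) and circle(P, 69.2). With |QP| = 67.5, the foot of the radical line on QP is 13.9 from Q and the perpendicular offset is √(46.0² − 13.9²) = 43.8. Taking the left-of-QP solution: T = (24.8, 62.8).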